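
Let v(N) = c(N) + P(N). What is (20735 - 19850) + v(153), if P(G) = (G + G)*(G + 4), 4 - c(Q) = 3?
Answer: 48928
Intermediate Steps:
c(Q) = 1 (c(Q) = 4 - 1*3 = 4 - 3 = 1)
P(G) = 2*G*(4 + G) (P(G) = (2*G)*(4 + G) = 2*G*(4 + G))
v(N) = 1 + 2*N*(4 + N)
(20735 - 19850) + v(153) = (20735 - 19850) + (1 + 2*153*(4 + 153)) = 885 + (1 + 2*153*157) = 885 + (1 + 48042) = 885 + 48043 = 48928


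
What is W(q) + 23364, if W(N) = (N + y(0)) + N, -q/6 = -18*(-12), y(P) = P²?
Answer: 20772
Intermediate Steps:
q = -1296 (q = -(-108)*(-12) = -6*216 = -1296)
W(N) = 2*N (W(N) = (N + 0²) + N = (N + 0) + N = N + N = 2*N)
W(q) + 23364 = 2*(-1296) + 23364 = -2592 + 23364 = 20772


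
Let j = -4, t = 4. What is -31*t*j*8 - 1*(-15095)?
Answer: 19063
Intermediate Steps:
-31*t*j*8 - 1*(-15095) = -124*(-4)*8 - 1*(-15095) = -31*(-16)*8 + 15095 = 496*8 + 15095 = 3968 + 15095 = 19063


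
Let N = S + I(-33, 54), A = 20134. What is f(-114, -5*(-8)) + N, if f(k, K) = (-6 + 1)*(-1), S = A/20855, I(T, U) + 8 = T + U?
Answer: 395524/20855 ≈ 18.965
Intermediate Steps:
I(T, U) = -8 + T + U (I(T, U) = -8 + (T + U) = -8 + T + U)
S = 20134/20855 ≈ 0.96543
f(k, K) = 5 (f(k, K) = -5*(-1) = 5)
N = 291249/20855 (N = 20134/20855 + (-8 - 33 + 54) = 20134/20855 + 13 = 291249/20855 ≈ 13.965)
f(-114, -5*(-8)) + N = 5 + 291249/20855 = 395524/20855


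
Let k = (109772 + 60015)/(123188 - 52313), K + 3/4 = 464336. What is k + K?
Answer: 131639722523/283500 ≈ 4.6434e+5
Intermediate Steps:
K = 1857341/4 (K = -¾ + 464336 = 1857341/4 ≈ 4.6434e+5)
k = 169787/70875 ≈ 2.3956
k + K = 169787/70875 + 1857341/4 = 131639722523/283500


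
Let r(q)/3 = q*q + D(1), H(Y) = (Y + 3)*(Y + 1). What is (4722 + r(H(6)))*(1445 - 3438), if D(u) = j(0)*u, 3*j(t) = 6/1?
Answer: -33153555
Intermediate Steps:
j(t) = 2 (j(t) = (6/1)/3 = (6*1)/3 = (⅓)*6 = 2)
D(u) = 2*u
H(Y) = (1 + Y)*(3 + Y) (H(Y) = (3 + Y)*(1 + Y) = (1 + Y)*(3 + Y))
r(q) = 6 + 3*q² (r(q) = 3*(q*q + 2*1) = 3*(q² + 2) = 3*(2 + q²) = 6 + 3*q²)
(4722 + r(H(6)))*(1445 - 3438) = (4722 + (6 + 3*(3 + 6² + 4*6)²))*(1445 - 3438) = (4722 + (6 + 3*(3 + 36 + 24)²))*(-1993) = (4722 + (6 + 3*63²))*(-1993) = (4722 + (6 + 3*3969))*(-1993) = (4722 + (6 + 11907))*(-1993) = (4722 + 11913)*(-1993) = 16635*(-1993) = -33153555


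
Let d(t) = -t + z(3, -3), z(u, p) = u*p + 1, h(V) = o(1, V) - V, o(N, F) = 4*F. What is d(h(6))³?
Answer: -17576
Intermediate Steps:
h(V) = 3*V (h(V) = 4*V - V = 3*V)
z(u, p) = 1 + p*u (z(u, p) = p*u + 1 = 1 + p*u)
d(t) = -8 - t (d(t) = -t + (1 - 3*3) = -t + (1 - 9) = -t - 8 = -8 - t)
d(h(6))³ = (-8 - 3*6)³ = (-8 - 1*18)³ = (-8 - 18)³ = (-26)³ = -17576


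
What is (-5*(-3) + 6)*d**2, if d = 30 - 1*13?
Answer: 6069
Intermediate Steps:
d = 17 (d = 30 - 13 = 17)
(-5*(-3) + 6)*d**2 = (-5*(-3) + 6)*17**2 = (15 + 6)*289 = 21*289 = 6069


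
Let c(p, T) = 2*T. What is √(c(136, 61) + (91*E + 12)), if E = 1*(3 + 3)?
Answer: 2*√170 ≈ 26.077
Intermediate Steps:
E = 6 (E = 1*6 = 6)
√(c(136, 61) + (91*E + 12)) = √(2*61 + (91*6 + 12)) = √(122 + (546 + 12)) = √(122 + 558) = √680 = 2*√170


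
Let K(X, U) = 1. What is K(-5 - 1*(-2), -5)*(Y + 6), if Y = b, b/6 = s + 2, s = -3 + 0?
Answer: 0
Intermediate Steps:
s = -3
b = -6 (b = 6*(-3 + 2) = 6*(-1) = -6)
Y = -6
K(-5 - 1*(-2), -5)*(Y + 6) = 1*(-6 + 6) = 1*0 = 0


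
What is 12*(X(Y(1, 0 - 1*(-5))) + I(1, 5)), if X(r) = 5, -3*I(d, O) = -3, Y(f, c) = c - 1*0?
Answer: 72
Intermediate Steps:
Y(f, c) = c (Y(f, c) = c + 0 = c)
I(d, O) = 1 (I(d, O) = -1/3*(-3) = 1)
12*(X(Y(1, 0 - 1*(-5))) + I(1, 5)) = 12*(5 + 1) = 12*6 = 72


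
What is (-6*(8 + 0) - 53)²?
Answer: 10201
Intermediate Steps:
(-6*(8 + 0) - 53)² = (-6*8 - 53)² = (-48 - 53)² = (-101)² = 10201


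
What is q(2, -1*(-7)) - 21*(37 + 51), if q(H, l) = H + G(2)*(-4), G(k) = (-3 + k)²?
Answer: -1850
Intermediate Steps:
q(H, l) = -4 + H (q(H, l) = H + (-3 + 2)²*(-4) = H + (-1)²*(-4) = H + 1*(-4) = H - 4 = -4 + H)
q(2, -1*(-7)) - 21*(37 + 51) = (-4 + 2) - 21*(37 + 51) = -2 - 21*88 = -2 - 1848 = -1850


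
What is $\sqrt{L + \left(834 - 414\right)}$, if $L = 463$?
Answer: $\sqrt{883} \approx 29.715$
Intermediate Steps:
$\sqrt{L + \left(834 - 414\right)} = \sqrt{463 + \left(834 - 414\right)} = \sqrt{463 + 420} = \sqrt{883}$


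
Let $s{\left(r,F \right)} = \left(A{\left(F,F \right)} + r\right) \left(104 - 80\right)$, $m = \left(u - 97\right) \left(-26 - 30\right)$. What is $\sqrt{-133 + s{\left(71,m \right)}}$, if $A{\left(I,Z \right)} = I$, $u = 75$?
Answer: $\sqrt{31139} \approx 176.46$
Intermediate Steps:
$m = 1232$ ($m = \left(75 - 97\right) \left(-26 - 30\right) = \left(-22\right) \left(-56\right) = 1232$)
$s{\left(r,F \right)} = 24 F + 24 r$ ($s{\left(r,F \right)} = \left(F + r\right) \left(104 - 80\right) = \left(F + r\right) 24 = 24 F + 24 r$)
$\sqrt{-133 + s{\left(71,m \right)}} = \sqrt{-133 + \left(24 \cdot 1232 + 24 \cdot 71\right)} = \sqrt{-133 + \left(29568 + 1704\right)} = \sqrt{-133 + 31272} = \sqrt{31139}$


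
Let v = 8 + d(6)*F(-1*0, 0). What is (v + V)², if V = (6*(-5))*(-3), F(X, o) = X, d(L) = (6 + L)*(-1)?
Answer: 9604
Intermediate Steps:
d(L) = -6 - L
V = 90 (V = -30*(-3) = 90)
v = 8 (v = 8 + (-6 - 1*6)*(-1*0) = 8 + (-6 - 6)*0 = 8 - 12*0 = 8 + 0 = 8)
(v + V)² = (8 + 90)² = 98² = 9604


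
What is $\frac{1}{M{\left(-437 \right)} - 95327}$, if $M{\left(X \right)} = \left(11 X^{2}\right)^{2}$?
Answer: $\frac{1}{4412768138954} \approx 2.2662 \cdot 10^{-13}$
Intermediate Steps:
$M{\left(X \right)} = 121 X^{4}$
$\frac{1}{M{\left(-437 \right)} - 95327} = \frac{1}{121 \left(-437\right)^{4} - 95327} = \frac{1}{121 \cdot 36469158961 - 95327} = \frac{1}{4412768234281 - 95327} = \frac{1}{4412768138954}$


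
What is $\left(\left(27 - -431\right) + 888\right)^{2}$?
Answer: $1811716$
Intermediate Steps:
$\left(\left(27 - -431\right) + 888\right)^{2} = \left(\left(27 + 431\right) + 888\right)^{2} = \left(458 + 888\right)^{2} = 1346^{2} = 1811716$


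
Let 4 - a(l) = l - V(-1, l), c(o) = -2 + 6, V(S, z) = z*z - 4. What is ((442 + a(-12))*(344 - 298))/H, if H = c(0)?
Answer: 6877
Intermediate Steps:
V(S, z) = -4 + z² (V(S, z) = z² - 4 = -4 + z²)
c(o) = 4
H = 4
a(l) = l² - l (a(l) = 4 - (l - (-4 + l²)) = 4 - (l + (4 - l²)) = 4 - (4 + l - l²) = 4 + (-4 + l² - l) = l² - l)
((442 + a(-12))*(344 - 298))/H = ((442 - 12*(-1 - 12))*(344 - 298))/4 = ((442 - 12*(-13))*46)*(¼) = ((442 + 156)*46)*(¼) = (598*46)*(¼) = 27508*(¼) = 6877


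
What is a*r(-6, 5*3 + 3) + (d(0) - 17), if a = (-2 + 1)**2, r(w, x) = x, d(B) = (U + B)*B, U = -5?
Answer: 1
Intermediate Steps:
d(B) = B*(-5 + B) (d(B) = (-5 + B)*B = B*(-5 + B))
a = 1 (a = (-1)**2 = 1)
a*r(-6, 5*3 + 3) + (d(0) - 17) = 1*(5*3 + 3) + (0*(-5 + 0) - 17) = 1*(15 + 3) + (0*(-5) - 17) = 1*18 + (0 - 17) = 18 - 17 = 1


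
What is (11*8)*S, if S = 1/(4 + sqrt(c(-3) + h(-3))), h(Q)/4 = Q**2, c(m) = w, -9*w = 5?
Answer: -3168/175 + 264*sqrt(319)/175 ≈ 8.8411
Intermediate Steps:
w = -5/9 (w = -1/9*5 = -5/9 ≈ -0.55556)
c(m) = -5/9
h(Q) = 4*Q**2
S = 1/(4 + sqrt(319)/3) (S = 1/(4 + sqrt(-5/9 + 4*(-3)**2)) = 1/(4 + sqrt(-5/9 + 4*9)) = 1/(4 + sqrt(-5/9 + 36)) = 1/(4 + sqrt(319/9)) = 1/(4 + sqrt(319)/3) ≈ 0.10047)
(11*8)*S = (11*8)*(-36/175 + 3*sqrt(319)/175) = 88*(-36/175 + 3*sqrt(319)/175) = -3168/175 + 264*sqrt(319)/175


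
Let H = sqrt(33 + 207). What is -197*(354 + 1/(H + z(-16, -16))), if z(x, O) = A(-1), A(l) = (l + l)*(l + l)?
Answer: -3905131/56 - 197*sqrt(15)/56 ≈ -69748.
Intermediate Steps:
A(l) = 4*l**2 (A(l) = (2*l)*(2*l) = 4*l**2)
z(x, O) = 4 (z(x, O) = 4*(-1)**2 = 4*1 = 4)
H = 4*sqrt(15) (H = sqrt(240) = 4*sqrt(15) ≈ 15.492)
-197*(354 + 1/(H + z(-16, -16))) = -197*(354 + 1/(4*sqrt(15) + 4)) = -197*(354 + 1/(4 + 4*sqrt(15))) = -69738 - 197/(4 + 4*sqrt(15))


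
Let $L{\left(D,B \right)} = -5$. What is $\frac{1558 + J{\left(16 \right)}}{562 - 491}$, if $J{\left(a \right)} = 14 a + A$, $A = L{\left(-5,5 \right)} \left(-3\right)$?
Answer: $\frac{1797}{71} \approx 25.31$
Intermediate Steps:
$A = 15$ ($A = \left(-5\right) \left(-3\right) = 15$)
$J{\left(a \right)} = 15 + 14 a$ ($J{\left(a \right)} = 14 a + 15 = 15 + 14 a$)
$\frac{1558 + J{\left(16 \right)}}{562 - 491} = \frac{1558 + \left(15 + 14 \cdot 16\right)}{562 - 491} = \frac{1558 + \left(15 + 224\right)}{71} = \frac{1558 + 239}{71} = \frac{1}{71} \cdot 1797 = \frac{1797}{71}$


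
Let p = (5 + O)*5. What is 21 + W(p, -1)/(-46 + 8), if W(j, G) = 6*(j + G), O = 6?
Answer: 237/19 ≈ 12.474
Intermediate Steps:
p = 55 (p = (5 + 6)*5 = 11*5 = 55)
W(j, G) = 6*G + 6*j (W(j, G) = 6*(G + j) = 6*G + 6*j)
21 + W(p, -1)/(-46 + 8) = 21 + (6*(-1) + 6*55)/(-46 + 8) = 21 + (-6 + 330)/(-38) = 21 - 1/38*324 = 21 - 162/19 = 237/19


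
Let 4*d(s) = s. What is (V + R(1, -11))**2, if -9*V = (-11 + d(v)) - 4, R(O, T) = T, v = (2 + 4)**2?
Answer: 961/9 ≈ 106.78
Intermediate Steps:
v = 36 (v = 6**2 = 36)
d(s) = s/4
V = 2/3 (V = -((-11 + (1/4)*36) - 4)/9 = -((-11 + 9) - 4)/9 = -(-2 - 4)/9 = -1/9*(-6) = 2/3 ≈ 0.66667)
(V + R(1, -11))**2 = (2/3 - 11)**2 = (-31/3)**2 = 961/9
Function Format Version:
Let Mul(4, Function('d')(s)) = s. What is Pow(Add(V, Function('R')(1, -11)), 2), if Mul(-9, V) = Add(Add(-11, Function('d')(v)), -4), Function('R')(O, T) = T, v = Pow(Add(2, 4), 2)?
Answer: Rational(961, 9) ≈ 106.78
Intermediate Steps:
v = 36 (v = Pow(6, 2) = 36)
Function('d')(s) = Mul(Rational(1, 4), s)
V = Rational(2, 3) (V = Mul(Rational(-1, 9), Add(Add(-11, Mul(Rational(1, 4), 36)), -4)) = Mul(Rational(-1, 9), Add(Add(-11, 9), -4)) = Mul(Rational(-1, 9), Add(-2, -4)) = Mul(Rational(-1, 9), -6) = Rational(2, 3) ≈ 0.66667)
Pow(Add(V, Function('R')(1, -11)), 2) = Pow(Add(Rational(2, 3), -11), 2) = Pow(Rational(-31, 3), 2) = Rational(961, 9)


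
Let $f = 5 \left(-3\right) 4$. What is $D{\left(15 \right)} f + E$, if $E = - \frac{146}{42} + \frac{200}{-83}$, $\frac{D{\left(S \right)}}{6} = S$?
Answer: $- \frac{9422459}{1743} \approx -5405.9$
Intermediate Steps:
$D{\left(S \right)} = 6 S$
$f = -60$ ($f = \left(-15\right) 4 = -60$)
$E = - \frac{10259}{1743}$ ($E = \left(-146\right) \frac{1}{42} + 200 \left(- \frac{1}{83}\right) = - \frac{73}{21} - \frac{200}{83} = - \frac{10259}{1743} \approx -5.8858$)
$D{\left(15 \right)} f + E = 6 \cdot 15 \left(-60\right) - \frac{10259}{1743} = 90 \left(-60\right) - \frac{10259}{1743} = -5400 - \frac{10259}{1743} = - \frac{9422459}{1743}$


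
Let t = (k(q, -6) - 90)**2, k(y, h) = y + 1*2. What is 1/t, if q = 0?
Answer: 1/7744 ≈ 0.00012913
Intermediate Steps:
k(y, h) = 2 + y (k(y, h) = y + 2 = 2 + y)
t = 7744 (t = ((2 + 0) - 90)**2 = (2 - 90)**2 = (-88)**2 = 7744)
1/t = 1/7744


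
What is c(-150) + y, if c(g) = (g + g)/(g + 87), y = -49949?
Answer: -1048829/21 ≈ -49944.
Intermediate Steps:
c(g) = 2*g/(87 + g) (c(g) = (2*g)/(87 + g) = 2*g/(87 + g))
c(-150) + y = 2*(-150)/(87 - 150) - 49949 = 2*(-150)/(-63) - 49949 = 2*(-150)*(-1/63) - 49949 = 100/21 - 49949 = -1048829/21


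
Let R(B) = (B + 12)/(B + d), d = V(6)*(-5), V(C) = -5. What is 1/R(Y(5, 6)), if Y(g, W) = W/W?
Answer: 2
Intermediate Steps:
Y(g, W) = 1
d = 25 (d = -5*(-5) = 25)
R(B) = (12 + B)/(25 + B) (R(B) = (B + 12)/(B + 25) = (12 + B)/(25 + B))
1/R(Y(5, 6)) = 1/((12 + 1)/(25 + 1)) = 1/(13/26) = 1/((1/26)*13) = 1/(½) = 2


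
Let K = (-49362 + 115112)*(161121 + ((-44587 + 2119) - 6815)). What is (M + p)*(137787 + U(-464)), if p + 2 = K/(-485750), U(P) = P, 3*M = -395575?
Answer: -117665770767995/5829 ≈ -2.0186e+10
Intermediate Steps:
M = -395575/3 (M = (⅓)*(-395575) = -395575/3 ≈ -1.3186e+5)
K = 7353348500 (K = 65750*(161121 + (-42468 - 6815)) = 65750*(161121 - 49283) = 65750*111838 = 7353348500)
p = -29417280/1943 (p = -2 + 7353348500/(-485750) = -2 + 7353348500*(-1/485750) = -2 - 29413394/1943 = -29417280/1943 ≈ -15140.)
(M + p)*(137787 + U(-464)) = (-395575/3 - 29417280/1943)*(137787 - 464) = -856854065/5829*137323 = -117665770767995/5829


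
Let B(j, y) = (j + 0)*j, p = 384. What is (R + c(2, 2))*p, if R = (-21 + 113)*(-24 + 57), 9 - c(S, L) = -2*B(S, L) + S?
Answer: 1171584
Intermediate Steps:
B(j, y) = j² (B(j, y) = j*j = j²)
c(S, L) = 9 - S + 2*S² (c(S, L) = 9 - (-2*S² + S) = 9 - (S - 2*S²) = 9 + (-S + 2*S²) = 9 - S + 2*S²)
R = 3036 (R = 92*33 = 3036)
(R + c(2, 2))*p = (3036 + (9 - 1*2 + 2*2²))*384 = (3036 + (9 - 2 + 2*4))*384 = (3036 + (9 - 2 + 8))*384 = (3036 + 15)*384 = 3051*384 = 1171584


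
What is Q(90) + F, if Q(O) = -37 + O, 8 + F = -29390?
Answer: -29345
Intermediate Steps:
F = -29398 (F = -8 - 29390 = -29398)
Q(90) + F = (-37 + 90) - 29398 = 53 - 29398 = -29345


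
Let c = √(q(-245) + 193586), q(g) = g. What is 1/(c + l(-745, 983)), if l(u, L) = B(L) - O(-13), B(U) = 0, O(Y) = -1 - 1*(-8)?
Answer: 7/193292 + 17*√669/193292 ≈ 0.0023110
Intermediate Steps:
O(Y) = 7 (O(Y) = -1 + 8 = 7)
c = 17*√669 (c = √(-245 + 193586) = √193341 = 17*√669 ≈ 439.71)
l(u, L) = -7 (l(u, L) = 0 - 1*7 = 0 - 7 = -7)
1/(c + l(-745, 983)) = 1/(17*√669 - 7) = 1/(-7 + 17*√669)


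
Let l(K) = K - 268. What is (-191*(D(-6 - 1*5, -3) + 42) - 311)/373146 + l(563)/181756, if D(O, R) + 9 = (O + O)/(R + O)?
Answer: -1337710359/79125111772 ≈ -0.016906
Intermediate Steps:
l(K) = -268 + K
D(O, R) = -9 + 2*O/(O + R) (D(O, R) = -9 + (O + O)/(R + O) = -9 + (2*O)/(O + R) = -9 + 2*O/(O + R))
(-191*(D(-6 - 1*5, -3) + 42) - 311)/373146 + l(563)/181756 = (-191*((-9*(-3) - 7*(-6 - 1*5))/((-6 - 1*5) - 3) + 42) - 311)/373146 + (-268 + 563)/181756 = (-191*((27 - 7*(-6 - 5))/((-6 - 5) - 3) + 42) - 311)*(1/373146) + 295*(1/181756) = (-191*((27 - 7*(-11))/(-11 - 3) + 42) - 311)*(1/373146) + 295/181756 = (-191*((27 + 77)/(-14) + 42) - 311)*(1/373146) + 295/181756 = (-191*(-1/14*104 + 42) - 311)*(1/373146) + 295/181756 = (-191*(-52/7 + 42) - 311)*(1/373146) + 295/181756 = (-191*242/7 - 311)*(1/373146) + 295/181756 = (-46222/7 - 311)*(1/373146) + 295/181756 = -48399/7*1/373146 + 295/181756 = -16133/870674 + 295/181756 = -1337710359/79125111772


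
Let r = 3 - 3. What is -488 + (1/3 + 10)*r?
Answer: -488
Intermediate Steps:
r = 0
-488 + (1/3 + 10)*r = -488 + (1/3 + 10)*0 = -488 + (⅓ + 10)*0 = -488 + (31/3)*0 = -488 + 0 = -488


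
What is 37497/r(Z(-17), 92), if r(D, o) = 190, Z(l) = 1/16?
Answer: 37497/190 ≈ 197.35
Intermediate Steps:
Z(l) = 1/16
37497/r(Z(-17), 92) = 37497/190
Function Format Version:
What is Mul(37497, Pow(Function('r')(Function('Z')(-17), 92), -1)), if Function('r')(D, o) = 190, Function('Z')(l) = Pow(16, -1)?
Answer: Rational(37497, 190) ≈ 197.35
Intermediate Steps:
Function('Z')(l) = Rational(1, 16)
Mul(37497, Pow(Function('r')(Function('Z')(-17), 92), -1)) = Mul(37497, Pow(190, -1)) = Mul(37497, Rational(1, 190)) = Rational(37497, 190)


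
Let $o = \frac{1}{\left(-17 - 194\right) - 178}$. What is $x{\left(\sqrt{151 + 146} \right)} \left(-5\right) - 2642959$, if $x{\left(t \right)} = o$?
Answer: $- \frac{1028111046}{389} \approx -2.643 \cdot 10^{6}$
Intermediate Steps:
$o = - \frac{1}{389}$ ($o = \frac{1}{\left(-17 - 194\right) - 178} = \frac{1}{-211 - 178} = \frac{1}{-389} = - \frac{1}{389} \approx -0.0025707$)
$x{\left(t \right)} = - \frac{1}{389}$
$x{\left(\sqrt{151 + 146} \right)} \left(-5\right) - 2642959 = \left(- \frac{1}{389}\right) \left(-5\right) - 2642959 = \frac{5}{389} - 2642959 = - \frac{1028111046}{389}$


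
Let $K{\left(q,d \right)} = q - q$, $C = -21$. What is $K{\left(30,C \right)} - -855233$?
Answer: $855233$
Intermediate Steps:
$K{\left(q,d \right)} = 0$
$K{\left(30,C \right)} - -855233 = 0 - -855233 = 0 + 855233 = 855233$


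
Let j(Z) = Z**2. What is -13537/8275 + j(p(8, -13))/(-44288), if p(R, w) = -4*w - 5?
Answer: -617806131/366483200 ≈ -1.6858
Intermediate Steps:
p(R, w) = -5 - 4*w
-13537/8275 + j(p(8, -13))/(-44288) = -13537/8275 + (-5 - 4*(-13))**2/(-44288) = -13537*1/8275 + (-5 + 52)**2*(-1/44288) = -13537/8275 + 47**2*(-1/44288) = -13537/8275 + 2209*(-1/44288) = -13537/8275 - 2209/44288 = -617806131/366483200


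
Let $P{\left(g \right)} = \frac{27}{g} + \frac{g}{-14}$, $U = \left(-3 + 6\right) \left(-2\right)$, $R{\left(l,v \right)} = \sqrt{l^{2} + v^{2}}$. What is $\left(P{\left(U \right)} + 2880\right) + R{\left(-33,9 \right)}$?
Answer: $\frac{40263}{14} + 3 \sqrt{130} \approx 2910.1$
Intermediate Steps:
$U = -6$ ($U = 3 \left(-2\right) = -6$)
$P{\left(g \right)} = \frac{27}{g} - \frac{g}{14}$ ($P{\left(g \right)} = \frac{27}{g} + g \left(- \frac{1}{14}\right) = \frac{27}{g} - \frac{g}{14}$)
$\left(P{\left(U \right)} + 2880\right) + R{\left(-33,9 \right)} = \left(\left(\frac{27}{-6} - - \frac{3}{7}\right) + 2880\right) + \sqrt{\left(-33\right)^{2} + 9^{2}} = \left(\left(27 \left(- \frac{1}{6}\right) + \frac{3}{7}\right) + 2880\right) + \sqrt{1089 + 81} = \left(\left(- \frac{9}{2} + \frac{3}{7}\right) + 2880\right) + \sqrt{1170} = \left(- \frac{57}{14} + 2880\right) + 3 \sqrt{130} = \frac{40263}{14} + 3 \sqrt{130}$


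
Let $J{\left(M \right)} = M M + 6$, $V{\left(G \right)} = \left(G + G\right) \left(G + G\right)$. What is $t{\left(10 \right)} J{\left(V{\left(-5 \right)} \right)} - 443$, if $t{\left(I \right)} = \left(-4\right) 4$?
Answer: $-160539$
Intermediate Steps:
$t{\left(I \right)} = -16$
$V{\left(G \right)} = 4 G^{2}$ ($V{\left(G \right)} = 2 G 2 G = 4 G^{2}$)
$J{\left(M \right)} = 6 + M^{2}$ ($J{\left(M \right)} = M^{2} + 6 = 6 + M^{2}$)
$t{\left(10 \right)} J{\left(V{\left(-5 \right)} \right)} - 443 = - 16 \left(6 + \left(4 \left(-5\right)^{2}\right)^{2}\right) - 443 = - 16 \left(6 + \left(4 \cdot 25\right)^{2}\right) - 443 = - 16 \left(6 + 100^{2}\right) - 443 = - 16 \left(6 + 10000\right) - 443 = \left(-16\right) 10006 - 443 = -160096 - 443 = -160539$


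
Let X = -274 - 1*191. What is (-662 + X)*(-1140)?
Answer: 1284780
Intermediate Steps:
X = -465 (X = -274 - 191 = -465)
(-662 + X)*(-1140) = (-662 - 465)*(-1140) = -1127*(-1140) = 1284780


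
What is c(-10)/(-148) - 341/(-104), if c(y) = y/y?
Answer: 12591/3848 ≈ 3.2721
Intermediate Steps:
c(y) = 1
c(-10)/(-148) - 341/(-104) = 1/(-148) - 341/(-104) = 1*(-1/148) - 341*(-1/104) = -1/148 + 341/104 = 12591/3848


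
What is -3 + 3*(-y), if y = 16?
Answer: -51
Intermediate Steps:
-3 + 3*(-y) = -3 + 3*(-1*16) = -3 + 3*(-16) = -3 - 48 = -51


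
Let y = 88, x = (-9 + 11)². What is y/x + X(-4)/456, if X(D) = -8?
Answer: 1253/57 ≈ 21.982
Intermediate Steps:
x = 4 (x = 2² = 4)
y/x + X(-4)/456 = 88/4 - 8/456 = 88*(¼) - 8*1/456 = 22 - 1/57 = 1253/57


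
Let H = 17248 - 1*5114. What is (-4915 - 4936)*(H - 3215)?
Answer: -87861069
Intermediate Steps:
H = 12134 (H = 17248 - 5114 = 12134)
(-4915 - 4936)*(H - 3215) = (-4915 - 4936)*(12134 - 3215) = -9851*8919 = -87861069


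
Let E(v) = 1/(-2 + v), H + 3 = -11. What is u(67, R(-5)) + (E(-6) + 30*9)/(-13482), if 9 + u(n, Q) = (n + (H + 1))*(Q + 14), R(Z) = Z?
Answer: 51445153/107856 ≈ 476.98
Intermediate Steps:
H = -14 (H = -3 - 11 = -14)
u(n, Q) = -9 + (-13 + n)*(14 + Q) (u(n, Q) = -9 + (n + (-14 + 1))*(Q + 14) = -9 + (n - 13)*(14 + Q) = -9 + (-13 + n)*(14 + Q))
u(67, R(-5)) + (E(-6) + 30*9)/(-13482) = (-191 - 13*(-5) + 14*67 - 5*67) + (1/(-2 - 6) + 30*9)/(-13482) = (-191 + 65 + 938 - 335) + (1/(-8) + 270)*(-1/13482) = 477 + (-⅛ + 270)*(-1/13482) = 477 + (2159/8)*(-1/13482) = 477 - 2159/107856 = 51445153/107856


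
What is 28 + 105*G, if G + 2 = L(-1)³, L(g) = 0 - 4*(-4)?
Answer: 429898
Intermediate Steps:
L(g) = 16 (L(g) = 0 + 16 = 16)
G = 4094 (G = -2 + 16³ = -2 + 4096 = 4094)
28 + 105*G = 28 + 105*4094 = 28 + 429870 = 429898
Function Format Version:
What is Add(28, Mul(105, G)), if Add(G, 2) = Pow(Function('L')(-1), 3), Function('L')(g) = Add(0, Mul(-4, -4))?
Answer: 429898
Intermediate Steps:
Function('L')(g) = 16 (Function('L')(g) = Add(0, 16) = 16)
G = 4094 (G = Add(-2, Pow(16, 3)) = Add(-2, 4096) = 4094)
Add(28, Mul(105, G)) = Add(28, Mul(105, 4094)) = Add(28, 429870) = 429898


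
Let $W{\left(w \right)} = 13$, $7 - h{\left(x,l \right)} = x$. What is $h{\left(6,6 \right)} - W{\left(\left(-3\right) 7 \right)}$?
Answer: $-12$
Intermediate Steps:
$h{\left(x,l \right)} = 7 - x$
$h{\left(6,6 \right)} - W{\left(\left(-3\right) 7 \right)} = \left(7 - 6\right) - 13 = 1 - 13 = -12$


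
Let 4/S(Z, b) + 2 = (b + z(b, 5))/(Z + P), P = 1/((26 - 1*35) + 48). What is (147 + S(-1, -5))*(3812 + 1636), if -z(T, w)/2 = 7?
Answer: 28073544/35 ≈ 8.0210e+5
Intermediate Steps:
z(T, w) = -14 (z(T, w) = -2*7 = -14)
P = 1/39 (P = 1/((26 - 35) + 48) = 1/(-9 + 48) = 1/39 ≈ 0.025641)
S(Z, b) = 4/(-2 + (-14 + b)/(1/39 + Z)) (S(Z, b) = 4/(-2 + (b - 14)/(Z + 1/39)) = 4/(-2 + (-14 + b)/(1/39 + Z)))
(147 + S(-1, -5))*(3812 + 1636) = (147 + 4*(1 + 39*(-1))/(-548 - 78*(-1) + 39*(-5)))*(3812 + 1636) = (147 + 4*(1 - 39)/(-548 + 78 - 195))*5448 = (147 + 4*(-38)/(-665))*5448 = (147 + 4*(-1/665)*(-38))*5448 = (147 + 8/35)*5448 = (5153/35)*5448 = 28073544/35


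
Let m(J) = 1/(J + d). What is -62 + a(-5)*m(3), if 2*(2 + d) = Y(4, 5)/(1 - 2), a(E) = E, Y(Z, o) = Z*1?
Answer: -57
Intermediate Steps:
Y(Z, o) = Z
d = -4 (d = -2 + (4/(1 - 2))/2 = -2 + (4/(-1))/2 = -2 + (4*(-1))/2 = -2 + (1/2)*(-4) = -2 - 2 = -4)
m(J) = 1/(-4 + J) (m(J) = 1/(J - 4) = 1/(-4 + J))
-62 + a(-5)*m(3) = -62 - 5/(-4 + 3) = -62 - 5/(-1) = -62 - 5*(-1) = -62 + 5 = -57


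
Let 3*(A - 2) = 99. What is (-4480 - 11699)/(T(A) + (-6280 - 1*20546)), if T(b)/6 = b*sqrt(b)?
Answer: 24112103/39893932 + 188755*sqrt(35)/39893932 ≈ 0.63240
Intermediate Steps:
A = 35 (A = 2 + (1/3)*99 = 2 + 33 = 35)
T(b) = 6*b**(3/2) (T(b) = 6*(b*sqrt(b)) = 6*b**(3/2))
(-4480 - 11699)/(T(A) + (-6280 - 1*20546)) = (-4480 - 11699)/(6*35**(3/2) + (-6280 - 1*20546)) = -16179/(6*(35*sqrt(35)) + (-6280 - 20546)) = -16179/(210*sqrt(35) - 26826) = -16179/(-26826 + 210*sqrt(35))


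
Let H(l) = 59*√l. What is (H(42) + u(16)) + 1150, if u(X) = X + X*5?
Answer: 1246 + 59*√42 ≈ 1628.4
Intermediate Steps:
u(X) = 6*X (u(X) = X + 5*X = 6*X)
(H(42) + u(16)) + 1150 = (59*√42 + 6*16) + 1150 = (59*√42 + 96) + 1150 = (96 + 59*√42) + 1150 = 1246 + 59*√42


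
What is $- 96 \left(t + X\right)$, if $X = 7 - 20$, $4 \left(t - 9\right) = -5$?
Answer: $504$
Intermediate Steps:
$t = \frac{31}{4}$ ($t = 9 + \frac{1}{4} \left(-5\right) = 9 - \frac{5}{4} = \frac{31}{4} \approx 7.75$)
$X = -13$ ($X = 7 - 20 = -13$)
$- 96 \left(t + X\right) = - 96 \left(\frac{31}{4} - 13\right) = \left(-96\right) \left(- \frac{21}{4}\right) = 504$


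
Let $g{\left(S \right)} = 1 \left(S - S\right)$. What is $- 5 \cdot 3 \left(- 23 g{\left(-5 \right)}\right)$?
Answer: $0$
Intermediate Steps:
$g{\left(S \right)} = 0$ ($g{\left(S \right)} = 1 \cdot 0 = 0$)
$- 5 \cdot 3 \left(- 23 g{\left(-5 \right)}\right) = - 5 \cdot 3 \left(\left(-23\right) 0\right) = - 15 \cdot 0 = \left(-1\right) 0 = 0$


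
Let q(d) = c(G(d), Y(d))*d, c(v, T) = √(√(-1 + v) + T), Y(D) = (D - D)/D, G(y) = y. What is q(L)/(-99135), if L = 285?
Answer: -19*√2*71^(¼)/6609 ≈ -0.011802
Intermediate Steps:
Y(D) = 0 (Y(D) = 0/D = 0)
c(v, T) = √(T + √(-1 + v))
q(d) = d*(-1 + d)^(¼) (q(d) = √(0 + √(-1 + d))*d = √(√(-1 + d))*d = (-1 + d)^(¼)*d = d*(-1 + d)^(¼))
q(L)/(-99135) = (285*(-1 + 285)^(¼))/(-99135) = (285*284^(¼))*(-1/99135) = (285*(√2*71^(¼)))*(-1/99135) = (285*√2*71^(¼))*(-1/99135) = -19*√2*71^(¼)/6609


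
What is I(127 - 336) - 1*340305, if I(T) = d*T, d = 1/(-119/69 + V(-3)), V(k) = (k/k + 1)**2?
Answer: -53442306/157 ≈ -3.4040e+5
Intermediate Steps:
V(k) = 4 (V(k) = (1 + 1)**2 = 2**2 = 4)
d = 69/157 (d = 1/(-119/69 + 4) = 1/(157/69) = 69/157 ≈ 0.43949)
I(T) = 69*T/157
I(127 - 336) - 1*340305 = 69*(127 - 336)/157 - 1*340305 = (69/157)*(-209) - 340305 = -14421/157 - 340305 = -53442306/157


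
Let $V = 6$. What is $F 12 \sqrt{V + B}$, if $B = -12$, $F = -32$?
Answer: $- 384 i \sqrt{6} \approx - 940.6 i$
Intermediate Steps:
$F 12 \sqrt{V + B} = \left(-32\right) 12 \sqrt{6 - 12} = - 384 \sqrt{-6} = - 384 i \sqrt{6}$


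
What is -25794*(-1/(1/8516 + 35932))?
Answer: 24406856/33999657 ≈ 0.71786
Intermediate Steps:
-25794*(-1/(1/8516 + 35932)) = -25794/((-1*305996913/8516)) = -25794/(-305996913/8516) = -25794*(-8516/305996913) = 24406856/33999657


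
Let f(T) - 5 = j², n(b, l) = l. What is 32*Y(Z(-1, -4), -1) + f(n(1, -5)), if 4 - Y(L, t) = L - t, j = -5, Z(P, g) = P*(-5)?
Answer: -34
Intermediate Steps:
Z(P, g) = -5*P
Y(L, t) = 4 + t - L (Y(L, t) = 4 - (L - t) = 4 + (t - L) = 4 + t - L)
f(T) = 30 (f(T) = 5 + (-5)² = 5 + 25 = 30)
32*Y(Z(-1, -4), -1) + f(n(1, -5)) = 32*(4 - 1 - (-5)*(-1)) + 30 = 32*(4 - 1 - 1*5) + 30 = 32*(4 - 1 - 5) + 30 = 32*(-2) + 30 = -64 + 30 = -34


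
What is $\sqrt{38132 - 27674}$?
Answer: $3 \sqrt{1162} \approx 102.26$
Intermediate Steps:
$\sqrt{38132 - 27674} = \sqrt{10458} = 3 \sqrt{1162}$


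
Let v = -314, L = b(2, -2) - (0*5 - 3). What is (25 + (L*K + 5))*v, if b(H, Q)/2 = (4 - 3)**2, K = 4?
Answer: -15700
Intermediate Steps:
b(H, Q) = 2 (b(H, Q) = 2*(4 - 3)**2 = 2*1**2 = 2*1 = 2)
L = 5 (L = 2 - (0*5 - 3) = 2 - (0 - 3) = 2 - 1*(-3) = 2 + 3 = 5)
(25 + (L*K + 5))*v = (25 + (5*4 + 5))*(-314) = (25 + (20 + 5))*(-314) = (25 + 25)*(-314) = 50*(-314) = -15700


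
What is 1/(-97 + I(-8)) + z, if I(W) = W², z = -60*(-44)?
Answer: 87119/33 ≈ 2640.0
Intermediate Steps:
z = 2640
1/(-97 + I(-8)) + z = 1/(-97 + (-8)²) + 2640 = 1/(-97 + 64) + 2640 = 1/(-33) + 2640 = -1/33 + 2640 = 87119/33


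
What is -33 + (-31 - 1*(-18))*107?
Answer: -1424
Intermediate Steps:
-33 + (-31 - 1*(-18))*107 = -33 + (-31 + 18)*107 = -33 - 13*107 = -33 - 1391 = -1424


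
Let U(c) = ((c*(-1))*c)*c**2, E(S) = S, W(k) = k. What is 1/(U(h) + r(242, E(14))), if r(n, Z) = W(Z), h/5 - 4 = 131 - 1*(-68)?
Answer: -1/1061363550611 ≈ -9.4218e-13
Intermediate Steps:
h = 1015 (h = 20 + 5*(131 - 1*(-68)) = 20 + 5*(131 + 68) = 20 + 5*199 = 20 + 995 = 1015)
U(c) = -c**4 (U(c) = ((-c)*c)*c**2 = (-c**2)*c**2 = -c**4)
r(n, Z) = Z
1/(U(h) + r(242, E(14))) = 1/(-1*1015**4 + 14) = 1/(-1*1061363550625 + 14) = 1/(-1061363550625 + 14) = 1/(-1061363550611) = -1/1061363550611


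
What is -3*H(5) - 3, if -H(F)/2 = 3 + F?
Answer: 45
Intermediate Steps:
H(F) = -6 - 2*F (H(F) = -2*(3 + F) = -6 - 2*F)
-3*H(5) - 3 = -3*(-6 - 2*5) - 3 = -3*(-6 - 10) - 3 = -3*(-16) - 3 = 48 - 3 = 45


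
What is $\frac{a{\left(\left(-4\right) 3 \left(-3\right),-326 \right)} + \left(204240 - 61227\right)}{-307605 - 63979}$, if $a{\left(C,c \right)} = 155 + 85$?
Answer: $- \frac{143253}{371584} \approx -0.38552$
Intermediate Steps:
$a{\left(C,c \right)} = 240$
$\frac{a{\left(\left(-4\right) 3 \left(-3\right),-326 \right)} + \left(204240 - 61227\right)}{-307605 - 63979} = \frac{240 + \left(204240 - 61227\right)}{-307605 - 63979} = \frac{240 + 143013}{-371584} = 143253 \left(- \frac{1}{371584}\right) = - \frac{143253}{371584}$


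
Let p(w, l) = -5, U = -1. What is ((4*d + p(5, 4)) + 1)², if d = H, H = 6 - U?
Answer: 576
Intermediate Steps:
H = 7 (H = 6 - 1*(-1) = 6 + 1 = 7)
d = 7
((4*d + p(5, 4)) + 1)² = ((4*7 - 5) + 1)² = ((28 - 5) + 1)² = (23 + 1)² = 24² = 576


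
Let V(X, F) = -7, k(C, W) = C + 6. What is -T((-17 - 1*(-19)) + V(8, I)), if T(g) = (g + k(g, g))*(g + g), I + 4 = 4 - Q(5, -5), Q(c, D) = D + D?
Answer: -40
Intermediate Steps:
Q(c, D) = 2*D
k(C, W) = 6 + C
I = 10 (I = -4 + (4 - 2*(-5)) = -4 + (4 - 1*(-10)) = -4 + (4 + 10) = -4 + 14 = 10)
T(g) = 2*g*(6 + 2*g) (T(g) = (g + (6 + g))*(g + g) = (6 + 2*g)*(2*g) = 2*g*(6 + 2*g))
-T((-17 - 1*(-19)) + V(8, I)) = -4*((-17 - 1*(-19)) - 7)*(3 + ((-17 - 1*(-19)) - 7)) = -4*((-17 + 19) - 7)*(3 + ((-17 + 19) - 7)) = -4*(2 - 7)*(3 + (2 - 7)) = -4*(-5)*(3 - 5) = -4*(-5)*(-2) = -1*40 = -40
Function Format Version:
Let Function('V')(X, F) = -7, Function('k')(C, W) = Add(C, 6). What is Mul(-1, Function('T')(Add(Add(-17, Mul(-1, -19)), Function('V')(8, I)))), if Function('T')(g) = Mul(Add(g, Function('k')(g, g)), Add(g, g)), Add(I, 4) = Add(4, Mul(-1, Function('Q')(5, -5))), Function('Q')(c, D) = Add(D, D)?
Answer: -40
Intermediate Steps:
Function('Q')(c, D) = Mul(2, D)
Function('k')(C, W) = Add(6, C)
I = 10 (I = Add(-4, Add(4, Mul(-1, Mul(2, -5)))) = Add(-4, Add(4, Mul(-1, -10))) = Add(-4, Add(4, 10)) = Add(-4, 14) = 10)
Function('T')(g) = Mul(2, g, Add(6, Mul(2, g))) (Function('T')(g) = Mul(Add(g, Add(6, g)), Add(g, g)) = Mul(Add(6, Mul(2, g)), Mul(2, g)) = Mul(2, g, Add(6, Mul(2, g))))
Mul(-1, Function('T')(Add(Add(-17, Mul(-1, -19)), Function('V')(8, I)))) = Mul(-1, Mul(4, Add(Add(-17, Mul(-1, -19)), -7), Add(3, Add(Add(-17, Mul(-1, -19)), -7)))) = Mul(-1, Mul(4, Add(Add(-17, 19), -7), Add(3, Add(Add(-17, 19), -7)))) = Mul(-1, Mul(4, Add(2, -7), Add(3, Add(2, -7)))) = Mul(-1, Mul(4, -5, Add(3, -5))) = Mul(-1, Mul(4, -5, -2)) = Mul(-1, 40) = -40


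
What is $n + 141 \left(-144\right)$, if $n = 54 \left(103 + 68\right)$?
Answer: $-11070$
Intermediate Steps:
$n = 9234$ ($n = 54 \cdot 171 = 9234$)
$n + 141 \left(-144\right) = 9234 + 141 \left(-144\right) = 9234 - 20304 = -11070$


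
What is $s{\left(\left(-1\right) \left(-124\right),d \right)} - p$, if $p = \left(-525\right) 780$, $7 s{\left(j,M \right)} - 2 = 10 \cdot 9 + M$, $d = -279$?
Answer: $\frac{2866313}{7} \approx 4.0947 \cdot 10^{5}$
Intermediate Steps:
$s{\left(j,M \right)} = \frac{92}{7} + \frac{M}{7}$ ($s{\left(j,M \right)} = \frac{2}{7} + \frac{10 \cdot 9 + M}{7} = \frac{2}{7} + \frac{90 + M}{7} = \frac{2}{7} + \left(\frac{90}{7} + \frac{M}{7}\right) = \frac{92}{7} + \frac{M}{7}$)
$p = -409500$
$s{\left(\left(-1\right) \left(-124\right),d \right)} - p = \left(\frac{92}{7} + \frac{1}{7} \left(-279\right)\right) - -409500 = \left(\frac{92}{7} - \frac{279}{7}\right) + 409500 = - \frac{187}{7} + 409500 = \frac{2866313}{7}$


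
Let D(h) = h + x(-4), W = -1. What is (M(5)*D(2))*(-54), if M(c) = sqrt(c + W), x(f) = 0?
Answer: -216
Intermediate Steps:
M(c) = sqrt(-1 + c) (M(c) = sqrt(c - 1) = sqrt(-1 + c))
D(h) = h (D(h) = h + 0 = h)
(M(5)*D(2))*(-54) = (sqrt(-1 + 5)*2)*(-54) = (sqrt(4)*2)*(-54) = (2*2)*(-54) = 4*(-54) = -216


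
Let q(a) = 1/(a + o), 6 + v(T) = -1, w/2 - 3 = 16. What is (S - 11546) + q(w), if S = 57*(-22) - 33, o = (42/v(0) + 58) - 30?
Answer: -769979/60 ≈ -12833.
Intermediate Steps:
w = 38 (w = 6 + 2*16 = 6 + 32 = 38)
v(T) = -7 (v(T) = -6 - 1 = -7)
o = 22 (o = (42/(-7) + 58) - 30 = (42*(-1/7) + 58) - 30 = (-6 + 58) - 30 = 52 - 30 = 22)
q(a) = 1/(22 + a) (q(a) = 1/(a + 22) = 1/(22 + a))
S = -1287 (S = -1254 - 33 = -1287)
(S - 11546) + q(w) = (-1287 - 11546) + 1/(22 + 38) = -12833 + 1/60 = -769979/60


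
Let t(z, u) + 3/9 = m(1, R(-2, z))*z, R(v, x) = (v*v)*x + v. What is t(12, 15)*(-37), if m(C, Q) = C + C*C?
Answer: -2627/3 ≈ -875.67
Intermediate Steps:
R(v, x) = v + x*v² (R(v, x) = v²*x + v = x*v² + v = v + x*v²)
m(C, Q) = C + C²
t(z, u) = -⅓ + 2*z (t(z, u) = -⅓ + (1*(1 + 1))*z = -⅓ + (1*2)*z = -⅓ + 2*z)
t(12, 15)*(-37) = (-⅓ + 2*12)*(-37) = (-⅓ + 24)*(-37) = (71/3)*(-37) = -2627/3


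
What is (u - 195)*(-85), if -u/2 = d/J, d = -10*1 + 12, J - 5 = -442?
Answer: 7242935/437 ≈ 16574.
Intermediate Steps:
J = -437 (J = 5 - 442 = -437)
d = 2 (d = -10 + 12 = 2)
u = 4/437 (u = -4/(-437) = -4*(-1)/437 = -2*(-2/437) = 4/437 ≈ 0.0091533)
(u - 195)*(-85) = (4/437 - 195)*(-85) = -85211/437*(-85) = 7242935/437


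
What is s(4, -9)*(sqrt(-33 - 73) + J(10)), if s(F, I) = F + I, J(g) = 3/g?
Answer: -3/2 - 5*I*sqrt(106) ≈ -1.5 - 51.478*I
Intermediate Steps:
s(4, -9)*(sqrt(-33 - 73) + J(10)) = (4 - 9)*(sqrt(-33 - 73) + 3/10) = -5*(sqrt(-106) + 3*(1/10)) = -5*(I*sqrt(106) + 3/10) = -5*(3/10 + I*sqrt(106)) = -3/2 - 5*I*sqrt(106)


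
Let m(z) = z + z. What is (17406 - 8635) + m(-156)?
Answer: 8459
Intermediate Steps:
m(z) = 2*z
(17406 - 8635) + m(-156) = (17406 - 8635) + 2*(-156) = 8771 - 312 = 8459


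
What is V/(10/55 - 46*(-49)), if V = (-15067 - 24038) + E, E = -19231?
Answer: -160424/6199 ≈ -25.879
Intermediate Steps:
V = -58336 (V = (-15067 - 24038) - 19231 = -39105 - 19231 = -58336)
V/(10/55 - 46*(-49)) = -58336/(10/55 - 46*(-49)) = -58336/(10*(1/55) + 2254) = -58336/(2/11 + 2254) = -58336/24796/11 = -58336*11/24796 = -160424/6199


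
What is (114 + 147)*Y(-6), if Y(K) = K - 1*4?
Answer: -2610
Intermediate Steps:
Y(K) = -4 + K (Y(K) = K - 4 = -4 + K)
(114 + 147)*Y(-6) = (114 + 147)*(-4 - 6) = 261*(-10) = -2610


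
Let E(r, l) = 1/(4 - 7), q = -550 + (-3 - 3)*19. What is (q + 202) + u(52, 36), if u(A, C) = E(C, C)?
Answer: -1387/3 ≈ -462.33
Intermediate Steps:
q = -664 (q = -550 - 6*19 = -550 - 114 = -664)
E(r, l) = -1/3 (E(r, l) = 1/(-3) = -1/3)
u(A, C) = -1/3
(q + 202) + u(52, 36) = (-664 + 202) - 1/3 = -462 - 1/3 = -1387/3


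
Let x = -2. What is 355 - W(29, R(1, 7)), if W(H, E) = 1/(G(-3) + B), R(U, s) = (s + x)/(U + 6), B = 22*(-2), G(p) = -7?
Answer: 18106/51 ≈ 355.02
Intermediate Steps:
B = -44
R(U, s) = (-2 + s)/(6 + U) (R(U, s) = (s - 2)/(U + 6) = (-2 + s)/(6 + U))
W(H, E) = -1/51 (W(H, E) = 1/(-7 - 44) = 1/(-51) = -1/51)
355 - W(29, R(1, 7)) = 355 - 1*(-1/51) = 355 + 1/51 = 18106/51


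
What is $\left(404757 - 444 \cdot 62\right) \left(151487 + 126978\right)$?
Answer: $105045073485$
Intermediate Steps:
$\left(404757 - 444 \cdot 62\right) \left(151487 + 126978\right) = \left(404757 - 27528\right) 278465 = 377229 \cdot 278465 = 105045073485$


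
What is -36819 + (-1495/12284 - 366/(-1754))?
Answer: -396652653835/10773068 ≈ -36819.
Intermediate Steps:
-36819 + (-1495/12284 - 366/(-1754)) = -36819 + (-1495*1/12284 - 366*(-1/1754)) = -36819 + (-1495/12284 + 183/877) = -36819 + 936857/10773068 = -396652653835/10773068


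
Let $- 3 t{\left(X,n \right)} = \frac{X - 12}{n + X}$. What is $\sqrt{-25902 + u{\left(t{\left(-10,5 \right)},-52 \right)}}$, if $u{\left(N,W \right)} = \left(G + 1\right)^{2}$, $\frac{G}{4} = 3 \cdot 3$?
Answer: $i \sqrt{24533} \approx 156.63 i$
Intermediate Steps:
$G = 36$ ($G = 4 \cdot 3 \cdot 3 = 4 \cdot 9 = 36$)
$t{\left(X,n \right)} = - \frac{-12 + X}{3 \left(X + n\right)}$ ($t{\left(X,n \right)} = - \frac{\left(X - 12\right) \frac{1}{n + X}}{3} = - \frac{\left(-12 + X\right) \frac{1}{X + n}}{3} = - \frac{\frac{1}{X + n} \left(-12 + X\right)}{3} = - \frac{-12 + X}{3 \left(X + n\right)}$)
$u{\left(N,W \right)} = 1369$ ($u{\left(N,W \right)} = \left(36 + 1\right)^{2} = 37^{2} = 1369$)
$\sqrt{-25902 + u{\left(t{\left(-10,5 \right)},-52 \right)}} = \sqrt{-25902 + 1369} = \sqrt{-24533} = i \sqrt{24533}$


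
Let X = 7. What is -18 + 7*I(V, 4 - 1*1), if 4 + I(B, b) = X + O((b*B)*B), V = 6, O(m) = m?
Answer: 759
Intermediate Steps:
I(B, b) = 3 + b*B² (I(B, b) = -4 + (7 + (b*B)*B) = -4 + (7 + (B*b)*B) = -4 + (7 + b*B²) = 3 + b*B²)
-18 + 7*I(V, 4 - 1*1) = -18 + 7*(3 + (4 - 1*1)*6²) = -18 + 7*(3 + (4 - 1)*36) = -18 + 7*(3 + 3*36) = -18 + 7*(3 + 108) = -18 + 7*111 = -18 + 777 = 759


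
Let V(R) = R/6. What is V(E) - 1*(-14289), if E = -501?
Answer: 28411/2 ≈ 14206.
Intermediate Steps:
V(R) = R/6 (V(R) = R*(⅙) = R/6)
V(E) - 1*(-14289) = (⅙)*(-501) - 1*(-14289) = -167/2 + 14289 = 28411/2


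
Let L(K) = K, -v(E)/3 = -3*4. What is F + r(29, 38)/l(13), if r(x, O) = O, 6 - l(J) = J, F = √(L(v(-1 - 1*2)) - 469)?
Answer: -38/7 + I*√433 ≈ -5.4286 + 20.809*I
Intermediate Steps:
v(E) = 36 (v(E) = -(-9)*4 = -3*(-12) = 36)
F = I*√433 (F = √(36 - 469) = √(-433) = I*√433 ≈ 20.809*I)
l(J) = 6 - J
F + r(29, 38)/l(13) = I*√433 + 38/(6 - 1*13) = I*√433 + 38/(6 - 13) = I*√433 + 38/(-7) = I*√433 + 38*(-⅐) = I*√433 - 38/7 = -38/7 + I*√433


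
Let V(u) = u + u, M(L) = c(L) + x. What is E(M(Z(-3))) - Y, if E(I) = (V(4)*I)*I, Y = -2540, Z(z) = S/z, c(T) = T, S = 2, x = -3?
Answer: 23828/9 ≈ 2647.6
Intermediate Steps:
Z(z) = 2/z
M(L) = -3 + L (M(L) = L - 3 = -3 + L)
V(u) = 2*u
E(I) = 8*I² (E(I) = ((2*4)*I)*I = (8*I)*I = 8*I²)
E(M(Z(-3))) - Y = 8*(-3 + 2/(-3))² - 1*(-2540) = 8*(-3 + 2*(-⅓))² + 2540 = 8*(-3 - ⅔)² + 2540 = 8*(-11/3)² + 2540 = 8*(121/9) + 2540 = 968/9 + 2540 = 23828/9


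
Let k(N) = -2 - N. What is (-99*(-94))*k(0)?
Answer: -18612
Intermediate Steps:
(-99*(-94))*k(0) = (-99*(-94))*(-2 - 1*0) = 9306*(-2 + 0) = 9306*(-2) = -18612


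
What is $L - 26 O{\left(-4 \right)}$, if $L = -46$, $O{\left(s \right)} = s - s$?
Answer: $-46$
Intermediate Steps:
$O{\left(s \right)} = 0$
$L - 26 O{\left(-4 \right)} = -46 - 0 = -46 + 0 = -46$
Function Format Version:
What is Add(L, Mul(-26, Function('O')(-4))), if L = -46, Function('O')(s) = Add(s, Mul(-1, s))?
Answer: -46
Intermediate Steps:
Function('O')(s) = 0
Add(L, Mul(-26, Function('O')(-4))) = Add(-46, Mul(-26, 0)) = Add(-46, 0) = -46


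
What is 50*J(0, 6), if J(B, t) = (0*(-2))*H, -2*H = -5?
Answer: 0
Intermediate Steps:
H = 5/2 (H = -½*(-5) = 5/2 ≈ 2.5000)
J(B, t) = 0 (J(B, t) = (0*(-2))*(5/2) = 0*(5/2) = 0)
50*J(0, 6) = 50*0 = 0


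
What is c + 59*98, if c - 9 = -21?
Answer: 5770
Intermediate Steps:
c = -12 (c = 9 - 21 = -12)
c + 59*98 = -12 + 59*98 = -12 + 5782 = 5770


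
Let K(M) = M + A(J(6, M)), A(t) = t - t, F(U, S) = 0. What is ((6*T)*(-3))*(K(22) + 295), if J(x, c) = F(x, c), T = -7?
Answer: 39942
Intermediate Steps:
J(x, c) = 0
A(t) = 0
K(M) = M (K(M) = M + 0 = M)
((6*T)*(-3))*(K(22) + 295) = ((6*(-7))*(-3))*(22 + 295) = -42*(-3)*317 = 126*317 = 39942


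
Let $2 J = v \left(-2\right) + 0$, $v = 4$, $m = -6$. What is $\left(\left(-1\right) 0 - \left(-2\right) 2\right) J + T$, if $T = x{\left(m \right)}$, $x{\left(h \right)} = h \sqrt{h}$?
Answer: $-16 - 6 i \sqrt{6} \approx -16.0 - 14.697 i$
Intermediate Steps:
$x{\left(h \right)} = h^{\frac{3}{2}}$
$T = - 6 i \sqrt{6}$ ($T = \left(-6\right)^{\frac{3}{2}} = - 6 i \sqrt{6} \approx - 14.697 i$)
$J = -4$ ($J = \frac{4 \left(-2\right) + 0}{2} = \frac{-8 + 0}{2} = \frac{1}{2} \left(-8\right) = -4$)
$\left(\left(-1\right) 0 - \left(-2\right) 2\right) J + T = \left(\left(-1\right) 0 - \left(-2\right) 2\right) \left(-4\right) - 6 i \sqrt{6} = \left(0 - -4\right) \left(-4\right) - 6 i \sqrt{6} = \left(0 + 4\right) \left(-4\right) - 6 i \sqrt{6} = 4 \left(-4\right) - 6 i \sqrt{6} = -16 - 6 i \sqrt{6}$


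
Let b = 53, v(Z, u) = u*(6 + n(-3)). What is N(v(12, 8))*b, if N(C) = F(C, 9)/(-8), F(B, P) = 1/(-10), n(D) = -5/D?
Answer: 53/80 ≈ 0.66250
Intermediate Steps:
F(B, P) = -⅒
v(Z, u) = 23*u/3 (v(Z, u) = u*(6 - 5/(-3)) = u*(6 - 5*(-⅓)) = u*(6 + 5/3) = u*(23/3) = 23*u/3)
N(C) = 1/80 (N(C) = -⅒/(-8) = -⅒*(-⅛) = 1/80)
N(v(12, 8))*b = (1/80)*53 = 53/80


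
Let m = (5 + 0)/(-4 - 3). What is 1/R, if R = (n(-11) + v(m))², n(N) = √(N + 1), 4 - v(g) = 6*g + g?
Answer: (9 + I*√10)⁻² ≈ 0.0085738 - 0.0068737*I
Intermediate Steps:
m = -5/7 (m = 5/(-7) = 5*(-⅐) = -5/7 ≈ -0.71429)
v(g) = 4 - 7*g (v(g) = 4 - (6*g + g) = 4 - 7*g)
n(N) = √(1 + N)
R = (9 + I*√10)² (R = (√(1 - 11) + (4 - 7*(-5/7)))² = (√(-10) + (4 + 5))² = (I*√10 + 9)² = (9 + I*√10)² ≈ 71.0 + 56.921*I)
1/R = 1/((9 + I*√10)²) = (9 + I*√10)⁻²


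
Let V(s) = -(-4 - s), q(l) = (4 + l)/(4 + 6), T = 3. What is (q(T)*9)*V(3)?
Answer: 441/10 ≈ 44.100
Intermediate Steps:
q(l) = ⅖ + l/10 (q(l) = (4 + l)/10 = (4 + l)*(⅒) = ⅖ + l/10)
V(s) = 4 + s
(q(T)*9)*V(3) = ((⅖ + (⅒)*3)*9)*(4 + 3) = ((⅖ + 3/10)*9)*7 = ((7/10)*9)*7 = (63/10)*7 = 441/10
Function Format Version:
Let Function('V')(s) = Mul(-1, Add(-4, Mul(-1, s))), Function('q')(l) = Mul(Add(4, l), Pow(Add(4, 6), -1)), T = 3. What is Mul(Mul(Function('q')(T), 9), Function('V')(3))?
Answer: Rational(441, 10) ≈ 44.100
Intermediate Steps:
Function('q')(l) = Add(Rational(2, 5), Mul(Rational(1, 10), l)) (Function('q')(l) = Mul(Add(4, l), Pow(10, -1)) = Mul(Add(4, l), Rational(1, 10)) = Add(Rational(2, 5), Mul(Rational(1, 10), l)))
Function('V')(s) = Add(4, s)
Mul(Mul(Function('q')(T), 9), Function('V')(3)) = Mul(Mul(Add(Rational(2, 5), Mul(Rational(1, 10), 3)), 9), Add(4, 3)) = Mul(Mul(Add(Rational(2, 5), Rational(3, 10)), 9), 7) = Mul(Mul(Rational(7, 10), 9), 7) = Mul(Rational(63, 10), 7) = Rational(441, 10)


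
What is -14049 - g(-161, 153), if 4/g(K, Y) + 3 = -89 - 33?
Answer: -1756121/125 ≈ -14049.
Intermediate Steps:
g(K, Y) = -4/125 (g(K, Y) = 4/(-3 + (-89 - 33)) = 4/(-3 - 122) = 4/(-125) = 4*(-1/125) = -4/125)
-14049 - g(-161, 153) = -14049 - 1*(-4/125) = -14049 + 4/125 = -1756121/125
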